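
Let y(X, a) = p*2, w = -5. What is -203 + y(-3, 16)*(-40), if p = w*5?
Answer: 1797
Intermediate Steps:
p = -25 (p = -5*5 = -25)
y(X, a) = -50 (y(X, a) = -25*2 = -50)
-203 + y(-3, 16)*(-40) = -203 - 50*(-40) = -203 + 2000 = 1797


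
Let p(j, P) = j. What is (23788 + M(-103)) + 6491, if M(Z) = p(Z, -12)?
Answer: 30176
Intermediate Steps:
M(Z) = Z
(23788 + M(-103)) + 6491 = (23788 - 103) + 6491 = 23685 + 6491 = 30176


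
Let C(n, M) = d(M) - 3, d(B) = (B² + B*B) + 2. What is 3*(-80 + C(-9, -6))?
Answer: -27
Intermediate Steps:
d(B) = 2 + 2*B² (d(B) = (B² + B²) + 2 = 2*B² + 2 = 2 + 2*B²)
C(n, M) = -1 + 2*M² (C(n, M) = (2 + 2*M²) - 3 = -1 + 2*M²)
3*(-80 + C(-9, -6)) = 3*(-80 + (-1 + 2*(-6)²)) = 3*(-80 + (-1 + 2*36)) = 3*(-80 + (-1 + 72)) = 3*(-80 + 71) = 3*(-9) = -27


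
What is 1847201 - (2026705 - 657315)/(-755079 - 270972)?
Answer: 1895323802641/1026051 ≈ 1.8472e+6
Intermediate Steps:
1847201 - (2026705 - 657315)/(-755079 - 270972) = 1847201 - 1369390/(-1026051) = 1847201 - 1369390*(-1)/1026051 = 1847201 - 1*(-1369390/1026051) = 1847201 + 1369390/1026051 = 1895323802641/1026051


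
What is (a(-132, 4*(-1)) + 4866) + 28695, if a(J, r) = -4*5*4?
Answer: 33481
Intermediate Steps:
a(J, r) = -80 (a(J, r) = -20*4 = -80)
(a(-132, 4*(-1)) + 4866) + 28695 = (-80 + 4866) + 28695 = 4786 + 28695 = 33481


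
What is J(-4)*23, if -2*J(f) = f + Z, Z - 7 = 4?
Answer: -161/2 ≈ -80.500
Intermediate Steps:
Z = 11 (Z = 7 + 4 = 11)
J(f) = -11/2 - f/2 (J(f) = -(f + 11)/2 = -(11 + f)/2 = -11/2 - f/2)
J(-4)*23 = (-11/2 - ½*(-4))*23 = (-11/2 + 2)*23 = -7/2*23 = -161/2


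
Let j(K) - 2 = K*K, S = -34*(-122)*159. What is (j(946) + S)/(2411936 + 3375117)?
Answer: 1554450/5787053 ≈ 0.26861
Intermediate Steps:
S = 659532 (S = 4148*159 = 659532)
j(K) = 2 + K² (j(K) = 2 + K*K = 2 + K²)
(j(946) + S)/(2411936 + 3375117) = ((2 + 946²) + 659532)/(2411936 + 3375117) = ((2 + 894916) + 659532)/5787053 = (894918 + 659532)*(1/5787053) = 1554450*(1/5787053) = 1554450/5787053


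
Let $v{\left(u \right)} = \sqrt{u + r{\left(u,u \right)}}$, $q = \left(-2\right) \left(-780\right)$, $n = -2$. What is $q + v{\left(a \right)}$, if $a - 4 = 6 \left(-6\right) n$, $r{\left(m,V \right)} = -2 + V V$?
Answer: $1560 + 15 \sqrt{26} \approx 1636.5$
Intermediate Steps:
$r{\left(m,V \right)} = -2 + V^{2}$
$q = 1560$
$a = 76$ ($a = 4 + 6 \left(-6\right) \left(-2\right) = 4 - -72 = 4 + 72 = 76$)
$v{\left(u \right)} = \sqrt{-2 + u + u^{2}}$ ($v{\left(u \right)} = \sqrt{u + \left(-2 + u^{2}\right)} = \sqrt{-2 + u + u^{2}}$)
$q + v{\left(a \right)} = 1560 + \sqrt{-2 + 76 + 76^{2}} = 1560 + \sqrt{-2 + 76 + 5776} = 1560 + \sqrt{5850} = 1560 + 15 \sqrt{26}$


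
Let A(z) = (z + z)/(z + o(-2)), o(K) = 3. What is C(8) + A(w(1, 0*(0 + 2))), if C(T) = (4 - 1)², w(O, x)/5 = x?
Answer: 9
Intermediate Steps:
w(O, x) = 5*x
A(z) = 2*z/(3 + z) (A(z) = (z + z)/(z + 3) = (2*z)/(3 + z) = 2*z/(3 + z))
C(T) = 9 (C(T) = 3² = 9)
C(8) + A(w(1, 0*(0 + 2))) = 9 + 2*(5*(0*(0 + 2)))/(3 + 5*(0*(0 + 2))) = 9 + 2*(5*(0*2))/(3 + 5*(0*2)) = 9 + 2*(5*0)/(3 + 5*0) = 9 + 2*0/(3 + 0) = 9 + 2*0/3 = 9 + 2*0*(⅓) = 9 + 0 = 9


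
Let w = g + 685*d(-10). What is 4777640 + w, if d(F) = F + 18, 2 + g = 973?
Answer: 4784091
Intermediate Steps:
g = 971 (g = -2 + 973 = 971)
d(F) = 18 + F
w = 6451 (w = 971 + 685*(18 - 10) = 971 + 685*8 = 971 + 5480 = 6451)
4777640 + w = 4777640 + 6451 = 4784091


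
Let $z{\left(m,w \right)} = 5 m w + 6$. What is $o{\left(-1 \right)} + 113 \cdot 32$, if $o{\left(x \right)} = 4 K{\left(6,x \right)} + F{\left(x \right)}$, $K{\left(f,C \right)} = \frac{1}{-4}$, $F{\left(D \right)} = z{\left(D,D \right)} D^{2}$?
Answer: $3626$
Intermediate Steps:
$z{\left(m,w \right)} = 6 + 5 m w$ ($z{\left(m,w \right)} = 5 m w + 6 = 6 + 5 m w$)
$F{\left(D \right)} = D^{2} \left(6 + 5 D^{2}\right)$ ($F{\left(D \right)} = \left(6 + 5 D D\right) D^{2} = \left(6 + 5 D^{2}\right) D^{2} = D^{2} \left(6 + 5 D^{2}\right)$)
$K{\left(f,C \right)} = - \frac{1}{4}$
$o{\left(x \right)} = -1 + x^{2} \left(6 + 5 x^{2}\right)$ ($o{\left(x \right)} = 4 \left(- \frac{1}{4}\right) + x^{2} \left(6 + 5 x^{2}\right) = -1 + x^{2} \left(6 + 5 x^{2}\right)$)
$o{\left(-1 \right)} + 113 \cdot 32 = \left(-1 + \left(-1\right)^{2} \left(6 + 5 \left(-1\right)^{2}\right)\right) + 113 \cdot 32 = \left(-1 + 1 \left(6 + 5 \cdot 1\right)\right) + 3616 = \left(-1 + 1 \left(6 + 5\right)\right) + 3616 = \left(-1 + 1 \cdot 11\right) + 3616 = \left(-1 + 11\right) + 3616 = 10 + 3616 = 3626$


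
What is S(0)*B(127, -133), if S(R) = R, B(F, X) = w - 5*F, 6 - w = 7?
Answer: 0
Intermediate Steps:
w = -1 (w = 6 - 1*7 = 6 - 7 = -1)
B(F, X) = -1 - 5*F
S(0)*B(127, -133) = 0*(-1 - 5*127) = 0*(-1 - 635) = 0*(-636) = 0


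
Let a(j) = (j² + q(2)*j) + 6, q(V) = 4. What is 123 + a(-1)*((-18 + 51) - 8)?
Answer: 198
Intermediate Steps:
a(j) = 6 + j² + 4*j (a(j) = (j² + 4*j) + 6 = 6 + j² + 4*j)
123 + a(-1)*((-18 + 51) - 8) = 123 + (6 + (-1)² + 4*(-1))*((-18 + 51) - 8) = 123 + (6 + 1 - 4)*(33 - 8) = 123 + 3*25 = 123 + 75 = 198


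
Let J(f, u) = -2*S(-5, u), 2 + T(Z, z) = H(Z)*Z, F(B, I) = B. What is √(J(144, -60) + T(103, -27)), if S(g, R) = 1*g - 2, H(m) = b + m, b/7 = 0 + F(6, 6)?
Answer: √14947 ≈ 122.26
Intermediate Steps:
b = 42 (b = 7*(0 + 6) = 7*6 = 42)
H(m) = 42 + m
S(g, R) = -2 + g (S(g, R) = g - 2 = -2 + g)
T(Z, z) = -2 + Z*(42 + Z) (T(Z, z) = -2 + (42 + Z)*Z = -2 + Z*(42 + Z))
J(f, u) = 14 (J(f, u) = -2*(-2 - 5) = -2*(-7) = 14)
√(J(144, -60) + T(103, -27)) = √(14 + (-2 + 103*(42 + 103))) = √(14 + (-2 + 103*145)) = √(14 + (-2 + 14935)) = √(14 + 14933) = √14947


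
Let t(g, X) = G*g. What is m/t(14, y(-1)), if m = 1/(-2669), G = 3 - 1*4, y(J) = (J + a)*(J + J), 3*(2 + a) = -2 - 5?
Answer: 1/37366 ≈ 2.6762e-5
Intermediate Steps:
a = -13/3 (a = -2 + (-2 - 5)/3 = -2 + (⅓)*(-7) = -2 - 7/3 = -13/3 ≈ -4.3333)
y(J) = 2*J*(-13/3 + J) (y(J) = (J - 13/3)*(J + J) = (-13/3 + J)*(2*J) = 2*J*(-13/3 + J))
G = -1 (G = 3 - 4 = -1)
m = -1/2669 ≈ -0.00037467
t(g, X) = -g
m/t(14, y(-1)) = -1/(2669*((-1*14))) = -1/2669/(-14) = -1/2669*(-1/14) = 1/37366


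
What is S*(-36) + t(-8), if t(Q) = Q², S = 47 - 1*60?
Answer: 532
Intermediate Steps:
S = -13 (S = 47 - 60 = -13)
S*(-36) + t(-8) = -13*(-36) + (-8)² = 468 + 64 = 532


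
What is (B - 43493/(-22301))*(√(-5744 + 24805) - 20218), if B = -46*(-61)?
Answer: -1266053161582/22301 + 438340693*√389/22301 ≈ -5.6383e+7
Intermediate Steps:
B = 2806
(B - 43493/(-22301))*(√(-5744 + 24805) - 20218) = (2806 - 43493/(-22301))*(√(-5744 + 24805) - 20218) = (2806 - 43493*(-1/22301))*(√19061 - 20218) = (2806 + 43493/22301)*(7*√389 - 20218) = 62620099*(-20218 + 7*√389)/22301 = -1266053161582/22301 + 438340693*√389/22301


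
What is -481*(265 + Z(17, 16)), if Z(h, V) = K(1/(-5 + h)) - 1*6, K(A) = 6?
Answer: -127465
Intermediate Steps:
Z(h, V) = 0 (Z(h, V) = 6 - 1*6 = 6 - 6 = 0)
-481*(265 + Z(17, 16)) = -481*(265 + 0) = -481*265 = -127465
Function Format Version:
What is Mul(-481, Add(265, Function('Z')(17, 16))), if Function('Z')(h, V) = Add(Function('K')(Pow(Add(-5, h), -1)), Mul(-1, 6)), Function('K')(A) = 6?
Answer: -127465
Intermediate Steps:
Function('Z')(h, V) = 0 (Function('Z')(h, V) = Add(6, Mul(-1, 6)) = Add(6, -6) = 0)
Mul(-481, Add(265, Function('Z')(17, 16))) = Mul(-481, Add(265, 0)) = Mul(-481, 265) = -127465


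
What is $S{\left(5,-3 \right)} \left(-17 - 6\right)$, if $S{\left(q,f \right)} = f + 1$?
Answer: $46$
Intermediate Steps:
$S{\left(q,f \right)} = 1 + f$
$S{\left(5,-3 \right)} \left(-17 - 6\right) = \left(1 - 3\right) \left(-17 - 6\right) = \left(-2\right) \left(-23\right) = 46$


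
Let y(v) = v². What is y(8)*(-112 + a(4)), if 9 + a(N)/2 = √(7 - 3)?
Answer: -8064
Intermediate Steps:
a(N) = -14 (a(N) = -18 + 2*√(7 - 3) = -18 + 2*√4 = -18 + 2*2 = -18 + 4 = -14)
y(8)*(-112 + a(4)) = 8²*(-112 - 14) = 64*(-126) = -8064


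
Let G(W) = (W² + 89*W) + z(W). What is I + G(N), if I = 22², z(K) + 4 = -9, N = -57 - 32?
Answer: 471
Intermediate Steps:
N = -89
z(K) = -13 (z(K) = -4 - 9 = -13)
G(W) = -13 + W² + 89*W (G(W) = (W² + 89*W) - 13 = -13 + W² + 89*W)
I = 484
I + G(N) = 484 + (-13 + (-89)² + 89*(-89)) = 484 + (-13 + 7921 - 7921) = 484 - 13 = 471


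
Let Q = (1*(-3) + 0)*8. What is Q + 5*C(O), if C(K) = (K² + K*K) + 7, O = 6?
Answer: 371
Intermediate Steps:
C(K) = 7 + 2*K² (C(K) = (K² + K²) + 7 = 2*K² + 7 = 7 + 2*K²)
Q = -24 (Q = (-3 + 0)*8 = -3*8 = -24)
Q + 5*C(O) = -24 + 5*(7 + 2*6²) = -24 + 5*(7 + 2*36) = -24 + 5*(7 + 72) = -24 + 5*79 = -24 + 395 = 371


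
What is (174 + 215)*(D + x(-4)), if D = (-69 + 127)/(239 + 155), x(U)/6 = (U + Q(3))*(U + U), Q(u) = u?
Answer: 3689665/197 ≈ 18729.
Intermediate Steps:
x(U) = 12*U*(3 + U) (x(U) = 6*((U + 3)*(U + U)) = 6*((3 + U)*(2*U)) = 6*(2*U*(3 + U)) = 12*U*(3 + U))
D = 29/197 (D = 58/394 = 58*(1/394) = 29/197 ≈ 0.14721)
(174 + 215)*(D + x(-4)) = (174 + 215)*(29/197 + 12*(-4)*(3 - 4)) = 389*(29/197 + 12*(-4)*(-1)) = 389*(29/197 + 48) = 389*(9485/197) = 3689665/197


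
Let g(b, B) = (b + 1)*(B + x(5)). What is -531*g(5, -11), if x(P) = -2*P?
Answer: 66906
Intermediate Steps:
g(b, B) = (1 + b)*(-10 + B) (g(b, B) = (b + 1)*(B - 2*5) = (1 + b)*(B - 10) = (1 + b)*(-10 + B))
-531*g(5, -11) = -531*(-10 - 11 - 10*5 - 11*5) = -531*(-10 - 11 - 50 - 55) = -531*(-126) = 66906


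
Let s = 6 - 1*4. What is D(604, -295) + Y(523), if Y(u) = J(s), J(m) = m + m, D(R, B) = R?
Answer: 608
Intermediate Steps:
s = 2 (s = 6 - 4 = 2)
J(m) = 2*m
Y(u) = 4 (Y(u) = 2*2 = 4)
D(604, -295) + Y(523) = 604 + 4 = 608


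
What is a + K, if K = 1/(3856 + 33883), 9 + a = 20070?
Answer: 757082080/37739 ≈ 20061.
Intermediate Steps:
a = 20061 (a = -9 + 20070 = 20061)
K = 1/37739 ≈ 2.6498e-5
a + K = 20061 + 1/37739 = 757082080/37739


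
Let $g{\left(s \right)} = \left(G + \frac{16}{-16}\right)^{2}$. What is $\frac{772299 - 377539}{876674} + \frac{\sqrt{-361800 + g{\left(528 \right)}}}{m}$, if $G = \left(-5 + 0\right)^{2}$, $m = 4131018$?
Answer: $\frac{197380}{438337} + \frac{i \sqrt{10034}}{688503} \approx 0.45029 + 0.00014549 i$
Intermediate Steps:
$G = 25$ ($G = \left(-5\right)^{2} = 25$)
$g{\left(s \right)} = 576$ ($g{\left(s \right)} = \left(25 + \frac{16}{-16}\right)^{2} = \left(25 + 16 \left(- \frac{1}{16}\right)\right)^{2} = \left(25 - 1\right)^{2} = 24^{2} = 576$)
$\frac{772299 - 377539}{876674} + \frac{\sqrt{-361800 + g{\left(528 \right)}}}{m} = \frac{772299 - 377539}{876674} + \frac{\sqrt{-361800 + 576}}{4131018} = \left(772299 - 377539\right) \frac{1}{876674} + \sqrt{-361224} \cdot \frac{1}{4131018} = 394760 \cdot \frac{1}{876674} + 6 i \sqrt{10034} \cdot \frac{1}{4131018} = \frac{197380}{438337} + \frac{i \sqrt{10034}}{688503}$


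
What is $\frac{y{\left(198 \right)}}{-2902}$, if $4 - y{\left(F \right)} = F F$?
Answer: $\frac{19600}{1451} \approx 13.508$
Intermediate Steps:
$y{\left(F \right)} = 4 - F^{2}$ ($y{\left(F \right)} = 4 - F F = 4 - F^{2}$)
$\frac{y{\left(198 \right)}}{-2902} = \frac{4 - 198^{2}}{-2902} = \left(4 - 39204\right) \left(- \frac{1}{2902}\right) = \left(-39200\right) \left(- \frac{1}{2902}\right) = \frac{19600}{1451}$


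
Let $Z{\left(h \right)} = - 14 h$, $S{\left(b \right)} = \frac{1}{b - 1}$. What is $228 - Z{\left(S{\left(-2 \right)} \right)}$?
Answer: $\frac{670}{3} \approx 223.33$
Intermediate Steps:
$S{\left(b \right)} = \frac{1}{-1 + b}$
$228 - Z{\left(S{\left(-2 \right)} \right)} = 228 - - \frac{14}{-1 - 2} = 228 - - \frac{14}{-3} = 228 - \left(-14\right) \left(- \frac{1}{3}\right) = 228 - \frac{14}{3} = \frac{670}{3}$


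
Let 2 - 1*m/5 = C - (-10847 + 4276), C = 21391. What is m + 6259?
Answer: -133541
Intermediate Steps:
m = -139800 (m = 10 - 5*(21391 - (-10847 + 4276)) = 10 - 5*(21391 - 1*(-6571)) = 10 - 5*(21391 + 6571) = 10 - 5*27962 = 10 - 139810 = -139800)
m + 6259 = -139800 + 6259 = -133541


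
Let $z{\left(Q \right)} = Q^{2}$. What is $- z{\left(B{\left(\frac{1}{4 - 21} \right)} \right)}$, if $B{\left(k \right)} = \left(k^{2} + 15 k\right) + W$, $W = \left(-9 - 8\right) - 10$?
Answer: $- \frac{64915249}{83521} \approx -777.23$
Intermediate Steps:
$W = -27$ ($W = -17 - 10 = -27$)
$B{\left(k \right)} = -27 + k^{2} + 15 k$ ($B{\left(k \right)} = \left(k^{2} + 15 k\right) - 27 = -27 + k^{2} + 15 k$)
$- z{\left(B{\left(\frac{1}{4 - 21} \right)} \right)} = - \left(-27 + \left(\frac{1}{4 - 21}\right)^{2} + \frac{15}{4 - 21}\right)^{2} = - \left(-27 + \left(\frac{1}{-17}\right)^{2} + \frac{15}{-17}\right)^{2} = - \left(-27 + \left(- \frac{1}{17}\right)^{2} + 15 \left(- \frac{1}{17}\right)\right)^{2} = - \left(-27 + \frac{1}{289} - \frac{15}{17}\right)^{2} = - \left(- \frac{8057}{289}\right)^{2} = \left(-1\right) \frac{64915249}{83521} = - \frac{64915249}{83521}$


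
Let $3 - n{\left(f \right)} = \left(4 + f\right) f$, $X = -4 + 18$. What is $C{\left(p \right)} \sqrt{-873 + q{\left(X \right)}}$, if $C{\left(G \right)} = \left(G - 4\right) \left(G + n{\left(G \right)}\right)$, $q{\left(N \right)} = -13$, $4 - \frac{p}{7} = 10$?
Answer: $75210 i \sqrt{886} \approx 2.2387 \cdot 10^{6} i$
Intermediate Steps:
$X = 14$
$p = -42$ ($p = 28 - 70 = -42$)
$n{\left(f \right)} = 3 - f \left(4 + f\right)$ ($n{\left(f \right)} = 3 - \left(4 + f\right) f = 3 - f \left(4 + f\right)$)
$C{\left(G \right)} = \left(-4 + G\right) \left(3 - G^{2} - 3 G\right)$ ($C{\left(G \right)} = \left(G - 4\right) \left(G - \left(-3 + G^{2} + 4 G\right)\right) = \left(-4 + G\right) \left(3 - G^{2} - 3 G\right)$)
$C{\left(p \right)} \sqrt{-873 + q{\left(X \right)}} = \left(-12 + \left(-42\right)^{2} - \left(-42\right)^{3} + 15 \left(-42\right)\right) \sqrt{-873 - 13} = \left(-12 + 1764 - -74088 - 630\right) \sqrt{-886} = \left(-12 + 1764 + 74088 - 630\right) i \sqrt{886} = 75210 i \sqrt{886}$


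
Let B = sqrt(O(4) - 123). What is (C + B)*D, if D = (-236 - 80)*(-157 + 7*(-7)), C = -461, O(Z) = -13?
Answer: -30009256 + 130192*I*sqrt(34) ≈ -3.0009e+7 + 7.5914e+5*I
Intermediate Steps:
D = 65096 (D = -316*(-157 - 49) = -316*(-206) = 65096)
B = 2*I*sqrt(34) (B = sqrt(-13 - 123) = sqrt(-136) = 2*I*sqrt(34) ≈ 11.662*I)
(C + B)*D = (-461 + 2*I*sqrt(34))*65096 = -30009256 + 130192*I*sqrt(34)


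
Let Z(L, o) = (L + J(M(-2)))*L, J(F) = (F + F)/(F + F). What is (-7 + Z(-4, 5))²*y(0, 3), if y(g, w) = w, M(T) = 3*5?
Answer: 75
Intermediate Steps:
M(T) = 15
J(F) = 1 (J(F) = (2*F)/((2*F)) = (2*F)*(1/(2*F)) = 1)
Z(L, o) = L*(1 + L) (Z(L, o) = (L + 1)*L = (1 + L)*L = L*(1 + L))
(-7 + Z(-4, 5))²*y(0, 3) = (-7 - 4*(1 - 4))²*3 = (-7 - 4*(-3))²*3 = (-7 + 12)²*3 = 5²*3 = 25*3 = 75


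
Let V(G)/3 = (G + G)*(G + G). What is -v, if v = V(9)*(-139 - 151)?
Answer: 281880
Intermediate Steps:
V(G) = 12*G² (V(G) = 3*((G + G)*(G + G)) = 3*((2*G)*(2*G)) = 3*(4*G²) = 12*G²)
v = -281880 (v = (12*9²)*(-139 - 151) = (12*81)*(-290) = 972*(-290) = -281880)
-v = -1*(-281880) = 281880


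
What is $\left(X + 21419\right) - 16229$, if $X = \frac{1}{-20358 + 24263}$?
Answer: $\frac{20266951}{3905} \approx 5190.0$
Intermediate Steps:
$X = \frac{1}{3905} \approx 0.00025608$
$\left(X + 21419\right) - 16229 = \left(\frac{1}{3905} + 21419\right) - 16229 = \frac{83641196}{3905} - 16229 = \frac{20266951}{3905}$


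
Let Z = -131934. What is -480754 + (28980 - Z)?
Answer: -319840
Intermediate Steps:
-480754 + (28980 - Z) = -480754 + (28980 - 1*(-131934)) = -480754 + (28980 + 131934) = -480754 + 160914 = -319840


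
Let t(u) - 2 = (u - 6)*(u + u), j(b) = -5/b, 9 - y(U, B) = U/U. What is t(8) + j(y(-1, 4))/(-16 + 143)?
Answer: 34539/1016 ≈ 33.995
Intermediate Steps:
y(U, B) = 8 (y(U, B) = 9 - U/U = 9 - 1*1 = 9 - 1 = 8)
t(u) = 2 + 2*u*(-6 + u) (t(u) = 2 + (u - 6)*(u + u) = 2 + (-6 + u)*(2*u) = 2 + 2*u*(-6 + u))
t(8) + j(y(-1, 4))/(-16 + 143) = (2 - 12*8 + 2*8**2) + (-5/8)/(-16 + 143) = (2 - 96 + 2*64) - 5*1/8/127 = (2 - 96 + 128) - 5/8*1/127 = 34 - 5/1016 = 34539/1016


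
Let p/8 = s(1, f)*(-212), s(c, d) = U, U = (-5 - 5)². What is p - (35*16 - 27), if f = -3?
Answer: -170133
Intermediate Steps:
U = 100 (U = (-10)² = 100)
s(c, d) = 100
p = -169600 (p = 8*(100*(-212)) = 8*(-21200) = -169600)
p - (35*16 - 27) = -169600 - (35*16 - 27) = -169600 - (560 - 27) = -169600 - 1*533 = -169600 - 533 = -170133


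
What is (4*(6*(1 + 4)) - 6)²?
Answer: 12996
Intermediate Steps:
(4*(6*(1 + 4)) - 6)² = (4*(6*5) - 6)² = (4*30 - 6)² = (120 - 6)² = 114² = 12996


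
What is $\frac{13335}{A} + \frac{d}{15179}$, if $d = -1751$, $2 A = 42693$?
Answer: $\frac{15717547}{30858907} \approx 0.50934$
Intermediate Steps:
$A = \frac{42693}{2}$ ($A = \frac{1}{2} \cdot 42693 = \frac{42693}{2} \approx 21347.0$)
$\frac{13335}{A} + \frac{d}{15179} = \frac{13335}{\frac{42693}{2}} - \frac{1751}{15179} = 13335 \cdot \frac{2}{42693} - \frac{1751}{15179} = \frac{1270}{2033} - \frac{1751}{15179} = \frac{15717547}{30858907}$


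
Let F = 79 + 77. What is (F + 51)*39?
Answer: 8073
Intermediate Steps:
F = 156
(F + 51)*39 = (156 + 51)*39 = 207*39 = 8073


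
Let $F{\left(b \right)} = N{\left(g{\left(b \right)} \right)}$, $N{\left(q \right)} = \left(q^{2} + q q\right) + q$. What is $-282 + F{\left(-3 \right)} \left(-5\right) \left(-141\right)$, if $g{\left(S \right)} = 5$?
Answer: $38493$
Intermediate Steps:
$N{\left(q \right)} = q + 2 q^{2}$ ($N{\left(q \right)} = \left(q^{2} + q^{2}\right) + q = 2 q^{2} + q = q + 2 q^{2}$)
$F{\left(b \right)} = 55$ ($F{\left(b \right)} = 5 \left(1 + 2 \cdot 5\right) = 5 \left(1 + 10\right) = 5 \cdot 11 = 55$)
$-282 + F{\left(-3 \right)} \left(-5\right) \left(-141\right) = -282 + 55 \left(-5\right) \left(-141\right) = -282 - -38775 = -282 + 38775 = 38493$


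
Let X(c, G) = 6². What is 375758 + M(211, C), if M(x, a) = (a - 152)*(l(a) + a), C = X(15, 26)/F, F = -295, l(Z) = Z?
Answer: 32703571022/87025 ≈ 3.7580e+5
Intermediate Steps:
X(c, G) = 36
C = -36/295 (C = 36/(-295) = 36*(-1/295) = -36/295 ≈ -0.12203)
M(x, a) = 2*a*(-152 + a) (M(x, a) = (a - 152)*(a + a) = (-152 + a)*(2*a) = 2*a*(-152 + a))
375758 + M(211, C) = 375758 + 2*(-36/295)*(-152 - 36/295) = 375758 + 2*(-36/295)*(-44876/295) = 375758 + 3231072/87025 = 32703571022/87025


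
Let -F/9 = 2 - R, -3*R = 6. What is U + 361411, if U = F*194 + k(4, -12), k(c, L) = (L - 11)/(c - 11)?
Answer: 2481012/7 ≈ 3.5443e+5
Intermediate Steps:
R = -2 (R = -1/3*6 = -2)
k(c, L) = (-11 + L)/(-11 + c)
F = -36 (F = -9*(2 - 1*(-2)) = -9*(2 + 2) = -9*4 = -36)
U = -48865/7 (U = -36*194 + (-11 - 12)/(-11 + 4) = -6984 - 23/(-7) = -6984 - 1/7*(-23) = -6984 + 23/7 = -48865/7 ≈ -6980.7)
U + 361411 = -48865/7 + 361411 = 2481012/7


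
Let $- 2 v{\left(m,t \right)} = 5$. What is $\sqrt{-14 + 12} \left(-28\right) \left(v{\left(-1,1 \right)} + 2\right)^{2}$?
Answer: $- 7 i \sqrt{2} \approx - 9.8995 i$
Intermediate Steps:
$v{\left(m,t \right)} = - \frac{5}{2}$ ($v{\left(m,t \right)} = \left(- \frac{1}{2}\right) 5 = - \frac{5}{2}$)
$\sqrt{-14 + 12} \left(-28\right) \left(v{\left(-1,1 \right)} + 2\right)^{2} = \sqrt{-14 + 12} \left(-28\right) \left(- \frac{5}{2} + 2\right)^{2} = \sqrt{-2} \left(-28\right) \left(- \frac{1}{2}\right)^{2} = i \sqrt{2} \left(-28\right) \frac{1}{4} = - 28 i \sqrt{2} \cdot \frac{1}{4} = - 7 i \sqrt{2}$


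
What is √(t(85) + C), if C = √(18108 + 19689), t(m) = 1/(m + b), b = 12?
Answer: √(97 + 9409*√37797)/97 ≈ 13.944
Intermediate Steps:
t(m) = 1/(12 + m) (t(m) = 1/(m + 12) = 1/(12 + m))
C = √37797 ≈ 194.41
√(t(85) + C) = √(1/(12 + 85) + √37797) = √(1/97 + √37797)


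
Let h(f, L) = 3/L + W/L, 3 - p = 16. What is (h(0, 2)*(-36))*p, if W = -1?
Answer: 468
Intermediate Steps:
p = -13 (p = 3 - 1*16 = 3 - 16 = -13)
h(f, L) = 2/L (h(f, L) = 3/L - 1/L = 2/L)
(h(0, 2)*(-36))*p = ((2/2)*(-36))*(-13) = ((2*(½))*(-36))*(-13) = (1*(-36))*(-13) = -36*(-13) = 468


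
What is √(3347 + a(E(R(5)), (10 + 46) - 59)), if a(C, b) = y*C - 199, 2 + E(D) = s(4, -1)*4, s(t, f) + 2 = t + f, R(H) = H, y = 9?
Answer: √3166 ≈ 56.267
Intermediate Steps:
s(t, f) = -2 + f + t (s(t, f) = -2 + (t + f) = -2 + (f + t) = -2 + f + t)
E(D) = 2 (E(D) = -2 + (-2 - 1 + 4)*4 = -2 + 1*4 = -2 + 4 = 2)
a(C, b) = -199 + 9*C (a(C, b) = 9*C - 199 = -199 + 9*C)
√(3347 + a(E(R(5)), (10 + 46) - 59)) = √(3347 + (-199 + 9*2)) = √(3347 + (-199 + 18)) = √(3347 - 181) = √3166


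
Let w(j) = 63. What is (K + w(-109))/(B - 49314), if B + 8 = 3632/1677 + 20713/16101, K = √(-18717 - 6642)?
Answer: -567028917/443889567287 - 9000459*I*√25359/443889567287 ≈ -0.0012774 - 0.0032289*I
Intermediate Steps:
K = I*√25359 (K = √(-25359) = I*√25359 ≈ 159.25*I)
B = -40932161/9000459 (B = -8 + (3632/1677 + 20713/16101) = -8 + 31071511/9000459 = -40932161/9000459 ≈ -4.5478)
(K + w(-109))/(B - 49314) = (I*√25359 + 63)/(-40932161/9000459 - 49314) = (63 + I*√25359)/(-443889567287/9000459) = (63 + I*√25359)*(-9000459/443889567287) = -567028917/443889567287 - 9000459*I*√25359/443889567287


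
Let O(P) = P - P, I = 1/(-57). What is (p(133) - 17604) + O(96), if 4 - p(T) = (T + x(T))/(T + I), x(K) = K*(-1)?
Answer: -17600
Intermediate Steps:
x(K) = -K
I = -1/57 ≈ -0.017544
p(T) = 4 (p(T) = 4 - (T - T)/(T - 1/57) = 4 - 0/(-1/57 + T) = 4 - 1*0 = 4 + 0 = 4)
O(P) = 0
(p(133) - 17604) + O(96) = (4 - 17604) + 0 = -17600 + 0 = -17600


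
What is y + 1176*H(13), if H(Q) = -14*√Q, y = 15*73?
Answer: 1095 - 16464*√13 ≈ -58267.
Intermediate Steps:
y = 1095
y + 1176*H(13) = 1095 + 1176*(-14*√13) = 1095 - 16464*√13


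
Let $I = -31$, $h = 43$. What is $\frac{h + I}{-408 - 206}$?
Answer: $- \frac{6}{307} \approx -0.019544$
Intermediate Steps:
$\frac{h + I}{-408 - 206} = \frac{43 - 31}{-408 - 206} = \frac{12}{-614} = 12 \left(- \frac{1}{614}\right) = - \frac{6}{307}$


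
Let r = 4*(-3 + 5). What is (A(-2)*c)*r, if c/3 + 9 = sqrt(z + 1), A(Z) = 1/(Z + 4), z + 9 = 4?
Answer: -108 + 24*I ≈ -108.0 + 24.0*I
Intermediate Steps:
z = -5 (z = -9 + 4 = -5)
A(Z) = 1/(4 + Z)
r = 8 (r = 4*2 = 8)
c = -27 + 6*I (c = -27 + 3*sqrt(-5 + 1) = -27 + 3*sqrt(-4) = -27 + 3*(2*I) = -27 + 6*I ≈ -27.0 + 6.0*I)
(A(-2)*c)*r = ((-27 + 6*I)/(4 - 2))*8 = ((-27 + 6*I)/2)*8 = (-27/2 + 3*I)*8 = -108 + 24*I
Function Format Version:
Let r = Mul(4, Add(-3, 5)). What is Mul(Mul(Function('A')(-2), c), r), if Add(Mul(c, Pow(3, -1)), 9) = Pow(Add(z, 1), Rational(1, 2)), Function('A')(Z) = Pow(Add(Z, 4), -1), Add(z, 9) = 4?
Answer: Add(-108, Mul(24, I)) ≈ Add(-108.00, Mul(24.000, I))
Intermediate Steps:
z = -5 (z = Add(-9, 4) = -5)
Function('A')(Z) = Pow(Add(4, Z), -1)
r = 8 (r = Mul(4, 2) = 8)
c = Add(-27, Mul(6, I)) (c = Add(-27, Mul(3, Pow(Add(-5, 1), Rational(1, 2)))) = Add(-27, Mul(3, Pow(-4, Rational(1, 2)))) = Add(-27, Mul(3, Mul(2, I))) = Add(-27, Mul(6, I)) ≈ Add(-27.000, Mul(6.0000, I)))
Mul(Mul(Function('A')(-2), c), r) = Mul(Mul(Pow(Add(4, -2), -1), Add(-27, Mul(6, I))), 8) = Mul(Mul(Pow(2, -1), Add(-27, Mul(6, I))), 8) = Mul(Mul(Rational(1, 2), Add(-27, Mul(6, I))), 8) = Mul(Add(Rational(-27, 2), Mul(3, I)), 8) = Add(-108, Mul(24, I))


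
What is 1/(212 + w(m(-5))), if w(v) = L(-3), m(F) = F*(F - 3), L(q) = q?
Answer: 1/209 ≈ 0.0047847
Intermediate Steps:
m(F) = F*(-3 + F)
w(v) = -3
1/(212 + w(m(-5))) = 1/(212 - 3) = 1/209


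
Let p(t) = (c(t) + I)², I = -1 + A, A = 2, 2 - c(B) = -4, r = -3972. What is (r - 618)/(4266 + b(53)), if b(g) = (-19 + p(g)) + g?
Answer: -4590/4349 ≈ -1.0554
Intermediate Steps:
c(B) = 6 (c(B) = 2 - 1*(-4) = 2 + 4 = 6)
I = 1 (I = -1 + 2 = 1)
p(t) = 49 (p(t) = (6 + 1)² = 7² = 49)
b(g) = 30 + g (b(g) = (-19 + 49) + g = 30 + g)
(r - 618)/(4266 + b(53)) = (-3972 - 618)/(4266 + (30 + 53)) = -4590/(4266 + 83) = -4590/4349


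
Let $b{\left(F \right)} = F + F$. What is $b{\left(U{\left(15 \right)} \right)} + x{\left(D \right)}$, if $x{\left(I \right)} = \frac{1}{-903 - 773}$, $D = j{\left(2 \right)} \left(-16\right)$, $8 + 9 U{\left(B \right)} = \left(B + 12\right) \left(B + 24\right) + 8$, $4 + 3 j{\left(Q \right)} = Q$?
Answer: $\frac{392183}{1676} \approx 234.0$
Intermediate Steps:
$j{\left(Q \right)} = - \frac{4}{3} + \frac{Q}{3}$
$U{\left(B \right)} = \frac{\left(12 + B\right) \left(24 + B\right)}{9}$ ($U{\left(B \right)} = - \frac{8}{9} + \frac{\left(B + 12\right) \left(B + 24\right) + 8}{9} = - \frac{8}{9} + \frac{\left(12 + B\right) \left(24 + B\right) + 8}{9} = - \frac{8}{9} + \frac{8 + \left(12 + B\right) \left(24 + B\right)}{9} = - \frac{8}{9} + \left(\frac{8}{9} + \frac{\left(12 + B\right) \left(24 + B\right)}{9}\right) = \frac{\left(12 + B\right) \left(24 + B\right)}{9}$)
$D = \frac{32}{3}$ ($D = \left(- \frac{4}{3} + \frac{1}{3} \cdot 2\right) \left(-16\right) = \left(- \frac{4}{3} + \frac{2}{3}\right) \left(-16\right) = \left(- \frac{2}{3}\right) \left(-16\right) = \frac{32}{3} \approx 10.667$)
$x{\left(I \right)} = - \frac{1}{1676}$ ($x{\left(I \right)} = \frac{1}{-1676} = - \frac{1}{1676}$)
$b{\left(F \right)} = 2 F$
$b{\left(U{\left(15 \right)} \right)} + x{\left(D \right)} = 2 \left(32 + 4 \cdot 15 + \frac{15^{2}}{9}\right) - \frac{1}{1676} = 2 \left(32 + 60 + \frac{1}{9} \cdot 225\right) - \frac{1}{1676} = 2 \left(32 + 60 + 25\right) - \frac{1}{1676} = 2 \cdot 117 - \frac{1}{1676} = 234 - \frac{1}{1676} = \frac{392183}{1676}$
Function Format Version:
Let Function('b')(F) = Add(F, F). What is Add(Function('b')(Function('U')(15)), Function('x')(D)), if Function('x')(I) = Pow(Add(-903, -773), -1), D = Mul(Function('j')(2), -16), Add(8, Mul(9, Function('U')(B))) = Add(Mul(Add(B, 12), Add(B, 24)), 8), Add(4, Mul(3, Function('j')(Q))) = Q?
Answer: Rational(392183, 1676) ≈ 234.00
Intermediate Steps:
Function('j')(Q) = Add(Rational(-4, 3), Mul(Rational(1, 3), Q))
Function('U')(B) = Mul(Rational(1, 9), Add(12, B), Add(24, B)) (Function('U')(B) = Add(Rational(-8, 9), Mul(Rational(1, 9), Add(Mul(Add(B, 12), Add(B, 24)), 8))) = Add(Rational(-8, 9), Mul(Rational(1, 9), Add(Mul(Add(12, B), Add(24, B)), 8))) = Add(Rational(-8, 9), Mul(Rational(1, 9), Add(8, Mul(Add(12, B), Add(24, B))))) = Add(Rational(-8, 9), Add(Rational(8, 9), Mul(Rational(1, 9), Add(12, B), Add(24, B)))) = Mul(Rational(1, 9), Add(12, B), Add(24, B)))
D = Rational(32, 3) (D = Mul(Add(Rational(-4, 3), Mul(Rational(1, 3), 2)), -16) = Mul(Add(Rational(-4, 3), Rational(2, 3)), -16) = Mul(Rational(-2, 3), -16) = Rational(32, 3) ≈ 10.667)
Function('x')(I) = Rational(-1, 1676) (Function('x')(I) = Pow(-1676, -1) = Rational(-1, 1676))
Function('b')(F) = Mul(2, F)
Add(Function('b')(Function('U')(15)), Function('x')(D)) = Add(Mul(2, Add(32, Mul(4, 15), Mul(Rational(1, 9), Pow(15, 2)))), Rational(-1, 1676)) = Add(Mul(2, Add(32, 60, Mul(Rational(1, 9), 225))), Rational(-1, 1676)) = Add(Mul(2, Add(32, 60, 25)), Rational(-1, 1676)) = Add(Mul(2, 117), Rational(-1, 1676)) = Add(234, Rational(-1, 1676)) = Rational(392183, 1676)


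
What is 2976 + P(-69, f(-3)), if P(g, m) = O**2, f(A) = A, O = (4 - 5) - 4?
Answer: 3001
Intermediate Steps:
O = -5 (O = -1 - 4 = -5)
P(g, m) = 25 (P(g, m) = (-5)**2 = 25)
2976 + P(-69, f(-3)) = 2976 + 25 = 3001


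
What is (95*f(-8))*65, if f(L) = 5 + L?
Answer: -18525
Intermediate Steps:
(95*f(-8))*65 = (95*(5 - 8))*65 = (95*(-3))*65 = -285*65 = -18525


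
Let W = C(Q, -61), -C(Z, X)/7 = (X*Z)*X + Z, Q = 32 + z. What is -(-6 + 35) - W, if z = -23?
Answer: 234457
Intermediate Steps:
Q = 9 (Q = 32 - 23 = 9)
C(Z, X) = -7*Z - 7*Z*X² (C(Z, X) = -7*((X*Z)*X + Z) = -7*(Z*X² + Z) = -7*(Z + Z*X²) = -7*Z - 7*Z*X²)
W = -234486 (W = -7*9*(1 + (-61)²) = -7*9*(1 + 3721) = -7*9*3722 = -234486)
-(-6 + 35) - W = -(-6 + 35) - 1*(-234486) = -1*29 + 234486 = -29 + 234486 = 234457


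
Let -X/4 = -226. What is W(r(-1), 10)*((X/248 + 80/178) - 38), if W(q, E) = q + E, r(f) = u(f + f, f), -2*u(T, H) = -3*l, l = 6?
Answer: -1777355/2759 ≈ -644.20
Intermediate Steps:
X = 904 (X = -4*(-226) = 904)
u(T, H) = 9 (u(T, H) = -(-3)*6/2 = -½*(-18) = 9)
r(f) = 9
W(q, E) = E + q
W(r(-1), 10)*((X/248 + 80/178) - 38) = (10 + 9)*((904/248 + 80/178) - 38) = 19*((904*(1/248) + 80*(1/178)) - 38) = 19*((113/31 + 40/89) - 38) = 19*(11297/2759 - 38) = 19*(-93545/2759) = -1777355/2759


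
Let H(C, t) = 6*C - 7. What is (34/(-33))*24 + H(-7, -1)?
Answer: -811/11 ≈ -73.727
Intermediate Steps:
H(C, t) = -7 + 6*C
(34/(-33))*24 + H(-7, -1) = (34/(-33))*24 + (-7 + 6*(-7)) = (34*(-1/33))*24 + (-7 - 42) = -34/33*24 - 49 = -272/11 - 49 = -811/11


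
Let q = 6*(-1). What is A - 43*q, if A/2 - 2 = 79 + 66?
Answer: 552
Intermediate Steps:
q = -6
A = 294 (A = 4 + 2*(79 + 66) = 4 + 2*145 = 4 + 290 = 294)
A - 43*q = 294 - 43*(-6) = 294 + 258 = 552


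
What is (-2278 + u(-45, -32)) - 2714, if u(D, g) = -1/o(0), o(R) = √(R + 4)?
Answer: -9985/2 ≈ -4992.5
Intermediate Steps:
o(R) = √(4 + R)
u(D, g) = -½ (u(D, g) = -1/(√(4 + 0)) = -1/(√4) = -1/2 = -1*½ = -½)
(-2278 + u(-45, -32)) - 2714 = (-2278 - ½) - 2714 = -4557/2 - 2714 = -9985/2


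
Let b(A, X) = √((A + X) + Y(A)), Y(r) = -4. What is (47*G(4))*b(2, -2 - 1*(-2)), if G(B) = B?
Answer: 188*I*√2 ≈ 265.87*I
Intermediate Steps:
b(A, X) = √(-4 + A + X) (b(A, X) = √((A + X) - 4) = √(-4 + A + X))
(47*G(4))*b(2, -2 - 1*(-2)) = (47*4)*√(-4 + 2 + (-2 - 1*(-2))) = 188*√(-4 + 2 + (-2 + 2)) = 188*√(-4 + 2 + 0) = 188*√(-2) = 188*(I*√2) = 188*I*√2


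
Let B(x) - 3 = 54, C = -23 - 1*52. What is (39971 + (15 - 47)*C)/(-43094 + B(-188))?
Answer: -42371/43037 ≈ -0.98452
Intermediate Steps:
C = -75 (C = -23 - 52 = -75)
B(x) = 57 (B(x) = 3 + 54 = 57)
(39971 + (15 - 47)*C)/(-43094 + B(-188)) = (39971 + (15 - 47)*(-75))/(-43094 + 57) = (39971 - 32*(-75))/(-43037) = (39971 + 2400)*(-1/43037) = 42371*(-1/43037) = -42371/43037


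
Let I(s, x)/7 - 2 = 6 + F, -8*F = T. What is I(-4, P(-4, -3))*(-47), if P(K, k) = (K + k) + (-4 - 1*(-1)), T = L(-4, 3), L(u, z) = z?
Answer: -20069/8 ≈ -2508.6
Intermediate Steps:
T = 3
P(K, k) = -3 + K + k (P(K, k) = (K + k) + (-4 + 1) = (K + k) - 3 = -3 + K + k)
F = -3/8 (F = -⅛*3 = -3/8 ≈ -0.37500)
I(s, x) = 427/8 (I(s, x) = 14 + 7*(6 - 3/8) = 14 + 7*(45/8) = 14 + 315/8 = 427/8)
I(-4, P(-4, -3))*(-47) = (427/8)*(-47) = -20069/8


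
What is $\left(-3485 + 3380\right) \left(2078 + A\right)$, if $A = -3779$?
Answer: $178605$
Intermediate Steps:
$\left(-3485 + 3380\right) \left(2078 + A\right) = \left(-3485 + 3380\right) \left(2078 - 3779\right) = \left(-105\right) \left(-1701\right) = 178605$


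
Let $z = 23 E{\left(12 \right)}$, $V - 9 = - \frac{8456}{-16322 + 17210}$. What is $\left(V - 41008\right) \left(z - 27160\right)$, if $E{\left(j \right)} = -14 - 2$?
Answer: $1128882608$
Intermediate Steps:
$V = - \frac{58}{111}$ ($V = 9 - \frac{8456}{-16322 + 17210} = 9 - \frac{8456}{888} = 9 - \frac{1057}{111} = - \frac{58}{111} \approx -0.52252$)
$E{\left(j \right)} = -16$
$z = -368$ ($z = 23 \left(-16\right) = -368$)
$\left(V - 41008\right) \left(z - 27160\right) = \left(- \frac{58}{111} - 41008\right) \left(-368 - 27160\right) = \left(- \frac{4551946}{111}\right) \left(-27528\right) = 1128882608$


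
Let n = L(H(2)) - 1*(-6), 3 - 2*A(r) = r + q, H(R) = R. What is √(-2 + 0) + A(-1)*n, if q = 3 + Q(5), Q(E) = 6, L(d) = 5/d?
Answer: -85/4 + I*√2 ≈ -21.25 + 1.4142*I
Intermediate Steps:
q = 9 (q = 3 + 6 = 9)
A(r) = -3 - r/2 (A(r) = 3/2 - (r + 9)/2 = 3/2 - (9 + r)/2 = 3/2 + (-9/2 - r/2) = -3 - r/2)
n = 17/2 (n = 5/2 - 1*(-6) = 5*(½) + 6 = 5/2 + 6 = 17/2 ≈ 8.5000)
√(-2 + 0) + A(-1)*n = √(-2 + 0) + (-3 - ½*(-1))*(17/2) = √(-2) + (-3 + ½)*(17/2) = I*√2 - 5/2*17/2 = I*√2 - 85/4 = -85/4 + I*√2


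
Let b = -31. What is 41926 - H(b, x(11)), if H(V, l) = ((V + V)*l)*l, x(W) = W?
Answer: 49428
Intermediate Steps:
H(V, l) = 2*V*l² (H(V, l) = ((2*V)*l)*l = (2*V*l)*l = 2*V*l²)
41926 - H(b, x(11)) = 41926 - 2*(-31)*11² = 41926 - 2*(-31)*121 = 41926 - 1*(-7502) = 41926 + 7502 = 49428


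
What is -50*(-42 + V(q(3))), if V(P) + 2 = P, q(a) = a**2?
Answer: 1750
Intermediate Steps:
V(P) = -2 + P
-50*(-42 + V(q(3))) = -50*(-42 + (-2 + 3**2)) = -50*(-42 + (-2 + 9)) = -50*(-42 + 7) = -50*(-35) = 1750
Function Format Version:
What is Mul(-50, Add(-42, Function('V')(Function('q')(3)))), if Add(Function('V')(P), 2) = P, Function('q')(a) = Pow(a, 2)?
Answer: 1750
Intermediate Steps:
Function('V')(P) = Add(-2, P)
Mul(-50, Add(-42, Function('V')(Function('q')(3)))) = Mul(-50, Add(-42, Add(-2, Pow(3, 2)))) = Mul(-50, Add(-42, Add(-2, 9))) = Mul(-50, Add(-42, 7)) = Mul(-50, -35) = 1750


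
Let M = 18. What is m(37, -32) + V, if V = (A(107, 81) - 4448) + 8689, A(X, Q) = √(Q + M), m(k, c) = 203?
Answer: 4444 + 3*√11 ≈ 4454.0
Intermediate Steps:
A(X, Q) = √(18 + Q) (A(X, Q) = √(Q + 18) = √(18 + Q))
V = 4241 + 3*√11 (V = (√(18 + 81) - 4448) + 8689 = (√99 - 4448) + 8689 = (3*√11 - 4448) + 8689 = (-4448 + 3*√11) + 8689 = 4241 + 3*√11 ≈ 4251.0)
m(37, -32) + V = 203 + (4241 + 3*√11) = 4444 + 3*√11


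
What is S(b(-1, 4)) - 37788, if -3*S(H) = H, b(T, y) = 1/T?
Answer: -113363/3 ≈ -37788.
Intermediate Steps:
S(H) = -H/3
S(b(-1, 4)) - 37788 = -⅓/(-1) - 37788 = -⅓*(-1) - 37788 = ⅓ - 37788 = -113363/3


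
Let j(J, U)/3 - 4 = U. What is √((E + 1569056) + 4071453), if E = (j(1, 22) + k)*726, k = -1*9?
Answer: √5690603 ≈ 2385.5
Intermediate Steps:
j(J, U) = 12 + 3*U
k = -9
E = 50094 (E = ((12 + 3*22) - 9)*726 = ((12 + 66) - 9)*726 = (78 - 9)*726 = 69*726 = 50094)
√((E + 1569056) + 4071453) = √((50094 + 1569056) + 4071453) = √(1619150 + 4071453) = √5690603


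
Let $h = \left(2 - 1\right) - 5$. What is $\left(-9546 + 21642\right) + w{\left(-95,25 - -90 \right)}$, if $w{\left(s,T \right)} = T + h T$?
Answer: $11751$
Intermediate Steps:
$h = -4$ ($h = 1 - 5 = -4$)
$w{\left(s,T \right)} = - 3 T$ ($w{\left(s,T \right)} = T - 4 T = - 3 T$)
$\left(-9546 + 21642\right) + w{\left(-95,25 - -90 \right)} = \left(-9546 + 21642\right) - 3 \left(25 - -90\right) = 12096 - 3 \left(25 + 90\right) = 12096 - 345 = 11751$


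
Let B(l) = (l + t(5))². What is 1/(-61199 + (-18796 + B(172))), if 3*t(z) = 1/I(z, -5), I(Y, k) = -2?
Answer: -36/1816859 ≈ -1.9814e-5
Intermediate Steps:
t(z) = -⅙ (t(z) = (⅓)/(-2) = (⅓)*(-½) = -⅙)
B(l) = (-⅙ + l)² (B(l) = (l - ⅙)² = (-⅙ + l)²)
1/(-61199 + (-18796 + B(172))) = 1/(-61199 + (-18796 + (-1 + 6*172)²/36)) = 1/(-61199 + (-18796 + (-1 + 1032)²/36)) = 1/(-61199 + (-18796 + (1/36)*1031²)) = 1/(-61199 + (-18796 + (1/36)*1062961)) = 1/(-61199 + (-18796 + 1062961/36)) = 1/(-61199 + 386305/36) = 1/(-1816859/36) = -36/1816859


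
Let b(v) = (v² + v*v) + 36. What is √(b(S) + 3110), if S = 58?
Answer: √9874 ≈ 99.368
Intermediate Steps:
b(v) = 36 + 2*v² (b(v) = (v² + v²) + 36 = 2*v² + 36 = 36 + 2*v²)
√(b(S) + 3110) = √((36 + 2*58²) + 3110) = √((36 + 2*3364) + 3110) = √((36 + 6728) + 3110) = √(6764 + 3110) = √9874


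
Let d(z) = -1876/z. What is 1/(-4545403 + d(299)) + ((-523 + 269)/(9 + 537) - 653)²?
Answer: 4805868655880343133/11254519725813 ≈ 4.2702e+5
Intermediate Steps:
1/(-4545403 + d(299)) + ((-523 + 269)/(9 + 537) - 653)² = 1/(-4545403 - 1876/299) + ((-523 + 269)/(9 + 537) - 653)² = 1/(-4545403 - 1876*1/299) + (-254/546 - 653)² = 1/(-4545403 - 1876/299) + (-254*1/546 - 653)² = 1/(-1359077373/299) + (-127/273 - 653)² = -299/1359077373 + (-178396/273)² = -299/1359077373 + 31825132816/74529 = 4805868655880343133/11254519725813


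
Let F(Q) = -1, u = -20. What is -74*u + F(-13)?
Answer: 1479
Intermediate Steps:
-74*u + F(-13) = -74*(-20) - 1 = 1480 - 1 = 1479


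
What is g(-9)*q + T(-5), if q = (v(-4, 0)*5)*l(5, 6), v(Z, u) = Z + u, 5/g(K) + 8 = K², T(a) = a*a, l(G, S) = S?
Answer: 1225/73 ≈ 16.781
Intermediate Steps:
T(a) = a²
g(K) = 5/(-8 + K²)
q = -120 (q = ((-4 + 0)*5)*6 = -4*5*6 = -20*6 = -120)
g(-9)*q + T(-5) = (5/(-8 + (-9)²))*(-120) + (-5)² = (5/(-8 + 81))*(-120) + 25 = (5/73)*(-120) + 25 = -600/73 + 25 = 1225/73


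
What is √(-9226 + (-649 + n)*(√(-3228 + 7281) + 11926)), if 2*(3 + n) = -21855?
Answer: √(-552425372 - 46318*√4053)/2 ≈ 11783.0*I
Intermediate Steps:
n = -21861/2 (n = -3 + (½)*(-21855) = -3 - 21855/2 = -21861/2 ≈ -10931.)
√(-9226 + (-649 + n)*(√(-3228 + 7281) + 11926)) = √(-9226 + (-649 - 21861/2)*(√(-3228 + 7281) + 11926)) = √(-9226 - 23159*(√4053 + 11926)/2) = √(-9226 - 23159*(11926 + √4053)/2) = √(-9226 + (-138097117 - 23159*√4053/2)) = √(-138106343 - 23159*√4053/2)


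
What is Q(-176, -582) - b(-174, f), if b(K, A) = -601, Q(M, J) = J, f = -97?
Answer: 19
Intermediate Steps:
Q(-176, -582) - b(-174, f) = -582 - 1*(-601) = -582 + 601 = 19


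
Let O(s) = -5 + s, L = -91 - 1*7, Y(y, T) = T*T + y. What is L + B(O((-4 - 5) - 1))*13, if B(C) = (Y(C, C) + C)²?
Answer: 494227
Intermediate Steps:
Y(y, T) = y + T² (Y(y, T) = T² + y = y + T²)
L = -98 (L = -91 - 7 = -98)
B(C) = (C² + 2*C)² (B(C) = ((C + C²) + C)² = (C² + 2*C)²)
L + B(O((-4 - 5) - 1))*13 = -98 + ((-5 + ((-4 - 5) - 1))²*(2 + (-5 + ((-4 - 5) - 1)))²)*13 = -98 + ((-5 + (-9 - 1))²*(2 + (-5 + (-9 - 1)))²)*13 = -98 + ((-5 - 10)²*(2 + (-5 - 10))²)*13 = -98 + ((-15)²*(2 - 15)²)*13 = -98 + (225*(-13)²)*13 = -98 + (225*169)*13 = -98 + 38025*13 = -98 + 494325 = 494227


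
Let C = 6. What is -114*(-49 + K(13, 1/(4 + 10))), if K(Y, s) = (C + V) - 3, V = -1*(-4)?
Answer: 4788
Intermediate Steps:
V = 4
K(Y, s) = 7 (K(Y, s) = (6 + 4) - 3 = 10 - 3 = 7)
-114*(-49 + K(13, 1/(4 + 10))) = -114*(-49 + 7) = -114*(-42) = 4788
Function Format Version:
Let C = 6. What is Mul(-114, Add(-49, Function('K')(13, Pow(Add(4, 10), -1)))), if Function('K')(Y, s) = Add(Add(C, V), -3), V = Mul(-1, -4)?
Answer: 4788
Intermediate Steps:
V = 4
Function('K')(Y, s) = 7 (Function('K')(Y, s) = Add(Add(6, 4), -3) = Add(10, -3) = 7)
Mul(-114, Add(-49, Function('K')(13, Pow(Add(4, 10), -1)))) = Mul(-114, Add(-49, 7)) = Mul(-114, -42) = 4788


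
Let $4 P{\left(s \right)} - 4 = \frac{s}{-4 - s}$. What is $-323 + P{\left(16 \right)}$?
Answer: $- \frac{1611}{5} \approx -322.2$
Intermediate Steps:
$P{\left(s \right)} = 1 + \frac{s}{4 \left(-4 - s\right)}$ ($P{\left(s \right)} = 1 + \frac{s \frac{1}{-4 - s}}{4} = 1 + \frac{s}{4 \left(-4 - s\right)}$)
$-323 + P{\left(16 \right)} = -323 + \frac{16 + 3 \cdot 16}{4 \left(4 + 16\right)} = -323 + \frac{16 + 48}{4 \cdot 20} = -323 + \frac{1}{4} \cdot \frac{1}{20} \cdot 64 = -323 + \frac{4}{5} = - \frac{1611}{5}$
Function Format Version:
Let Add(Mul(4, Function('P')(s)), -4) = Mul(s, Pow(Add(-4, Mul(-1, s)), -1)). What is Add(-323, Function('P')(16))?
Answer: Rational(-1611, 5) ≈ -322.20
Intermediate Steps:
Function('P')(s) = Add(1, Mul(Rational(1, 4), s, Pow(Add(-4, Mul(-1, s)), -1))) (Function('P')(s) = Add(1, Mul(Rational(1, 4), Mul(s, Pow(Add(-4, Mul(-1, s)), -1)))) = Add(1, Mul(Rational(1, 4), s, Pow(Add(-4, Mul(-1, s)), -1))))
Add(-323, Function('P')(16)) = Add(-323, Mul(Rational(1, 4), Pow(Add(4, 16), -1), Add(16, Mul(3, 16)))) = Add(-323, Mul(Rational(1, 4), Pow(20, -1), Add(16, 48))) = Add(-323, Mul(Rational(1, 4), Rational(1, 20), 64)) = Add(-323, Rational(4, 5)) = Rational(-1611, 5)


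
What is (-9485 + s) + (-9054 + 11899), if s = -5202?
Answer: -11842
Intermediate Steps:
(-9485 + s) + (-9054 + 11899) = (-9485 - 5202) + (-9054 + 11899) = -14687 + 2845 = -11842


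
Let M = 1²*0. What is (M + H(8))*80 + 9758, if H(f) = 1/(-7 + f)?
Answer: 9838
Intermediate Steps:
M = 0 (M = 1*0 = 0)
(M + H(8))*80 + 9758 = (0 + 1/(-7 + 8))*80 + 9758 = (0 + 1/1)*80 + 9758 = (0 + 1)*80 + 9758 = 1*80 + 9758 = 80 + 9758 = 9838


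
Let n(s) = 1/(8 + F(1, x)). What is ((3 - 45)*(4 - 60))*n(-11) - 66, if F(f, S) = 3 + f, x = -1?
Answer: 130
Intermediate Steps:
n(s) = 1/12 (n(s) = 1/(8 + (3 + 1)) = 1/(8 + 4) = 1/12)
((3 - 45)*(4 - 60))*n(-11) - 66 = ((3 - 45)*(4 - 60))*(1/12) - 66 = -42*(-56)*(1/12) - 66 = 2352*(1/12) - 66 = 196 - 66 = 130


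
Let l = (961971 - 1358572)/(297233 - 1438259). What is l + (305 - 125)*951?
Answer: 195321227281/1141026 ≈ 1.7118e+5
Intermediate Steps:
l = 396601/1141026 (l = -396601/(-1141026) = -396601*(-1/1141026) = 396601/1141026 ≈ 0.34758)
l + (305 - 125)*951 = 396601/1141026 + (305 - 125)*951 = 396601/1141026 + 180*951 = 396601/1141026 + 171180 = 195321227281/1141026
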